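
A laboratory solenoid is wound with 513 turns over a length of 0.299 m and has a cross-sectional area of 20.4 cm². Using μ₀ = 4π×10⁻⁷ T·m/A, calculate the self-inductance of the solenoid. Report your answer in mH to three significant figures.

A = 20.4 cm² = 2.040×10^-3 m².
For a long solenoid, L = μ₀N²A/ℓ.
L = (4π×10⁻⁷)(513)²(2.040×10^-3)/(0.299 m) = 2.256×10^-3 H.

L ≈ 2.26 mH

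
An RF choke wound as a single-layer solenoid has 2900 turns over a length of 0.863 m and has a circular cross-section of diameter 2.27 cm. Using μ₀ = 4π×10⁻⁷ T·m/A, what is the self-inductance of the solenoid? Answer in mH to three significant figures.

L ≈ 4.96 mH

A = π(d/2)² = π(1.135×10^-2 m)² = 4.047×10^-4 m².
For a long solenoid, L = μ₀N²A/ℓ.
L = (4π×10⁻⁷)(2900)²(4.047×10^-4)/(0.863 m) = 4.956×10^-3 H.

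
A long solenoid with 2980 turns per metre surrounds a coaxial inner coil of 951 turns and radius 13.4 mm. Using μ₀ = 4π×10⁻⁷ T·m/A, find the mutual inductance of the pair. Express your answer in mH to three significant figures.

The outer solenoid produces a uniform field B₁ = μ₀n₁I₁ across the inner coil,
so the flux linkage is N₂Φ = N₂B₁A₂ = μ₀n₁N₂A₂·I₁, giving M = μ₀n₁N₂A₂.
A₂ = πr² = π(1.340×10^-2 m)² = 5.641×10^-4 m².
M = (4π×10⁻⁷)(2980)(951)(5.641×10^-4) = 2.009×10^-3 H.

M ≈ 2.01 mH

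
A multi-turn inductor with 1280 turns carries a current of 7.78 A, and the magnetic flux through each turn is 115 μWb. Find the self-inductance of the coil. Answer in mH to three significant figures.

Self-inductance is defined by L = NΦ_B/I (flux linkage over current).
L = (1280)(1.150×10^-4 Wb)/(7.78 A) = 1.892×10^-2 H.

L ≈ 18.9 mH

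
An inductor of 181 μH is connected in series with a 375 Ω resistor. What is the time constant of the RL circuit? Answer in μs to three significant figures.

τ ≈ 0.483 μs

τ = L/R = (1.810×10^-4 H)/(375 Ω) = 4.827×10^-7 s.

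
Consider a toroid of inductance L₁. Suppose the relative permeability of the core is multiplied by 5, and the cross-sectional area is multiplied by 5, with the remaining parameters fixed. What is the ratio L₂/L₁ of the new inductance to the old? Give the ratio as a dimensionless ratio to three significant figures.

L₂/L₁ = 25.0

For a toroid, L ∝ μᵣN²A/R.
L₂/L₁ = (5) × (5) = 25.0.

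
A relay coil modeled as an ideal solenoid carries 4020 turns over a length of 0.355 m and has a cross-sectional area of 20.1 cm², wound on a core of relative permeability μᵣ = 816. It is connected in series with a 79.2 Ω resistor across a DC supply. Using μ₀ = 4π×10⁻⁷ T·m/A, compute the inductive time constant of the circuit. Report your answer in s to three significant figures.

τ ≈ 1.18 s

A = 20.1 cm² = 2.010×10^-3 m².
L = μ₀μᵣN²A/ℓ = (4π×10⁻⁷)(816)(4020)²(2.010×10^-3)/(0.355) = 93.83 H.
τ = L/R = (93.83)/(79.2) = 1.1847 s.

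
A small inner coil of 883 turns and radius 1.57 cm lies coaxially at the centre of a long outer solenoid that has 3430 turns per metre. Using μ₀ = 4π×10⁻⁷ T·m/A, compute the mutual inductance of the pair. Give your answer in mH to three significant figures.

M ≈ 2.95 mH

The outer solenoid produces a uniform field B₁ = μ₀n₁I₁ across the inner coil,
so the flux linkage is N₂Φ = N₂B₁A₂ = μ₀n₁N₂A₂·I₁, giving M = μ₀n₁N₂A₂.
A₂ = πr² = π(1.570×10^-2 m)² = 7.744×10^-4 m².
M = (4π×10⁻⁷)(3430)(883)(7.744×10^-4) = 2.947×10^-3 H.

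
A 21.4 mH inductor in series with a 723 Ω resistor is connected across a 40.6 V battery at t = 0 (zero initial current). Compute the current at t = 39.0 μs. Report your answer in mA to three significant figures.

τ = L/R = 2.140×10^-2/723 = 2.960×10^-5 s; final current I_∞ = ε/R = 40.6/723 = 5.615×10^-2 A.
I(t) = I_∞(1 − e^(−t/τ)) with t/τ = 1.318.
I = (5.615×10^-2)(1 − e^(−1.318)) = 4.112×10^-2 A.

I ≈ 41.1 mA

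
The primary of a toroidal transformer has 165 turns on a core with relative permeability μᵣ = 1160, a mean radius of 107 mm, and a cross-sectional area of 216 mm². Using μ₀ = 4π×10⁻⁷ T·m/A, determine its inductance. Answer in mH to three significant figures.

L ≈ 12.8 mH

For a thin toroid, L = μ₀μᵣN²A/(2πR).
L = (4π×10⁻⁷)(1160)(165)²(2.160×10^-4) / (2π×0.107 m) = 1.275×10^-2 H.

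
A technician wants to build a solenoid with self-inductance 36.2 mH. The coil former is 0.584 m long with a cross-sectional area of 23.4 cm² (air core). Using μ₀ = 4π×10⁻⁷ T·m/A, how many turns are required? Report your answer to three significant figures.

A = 23.4 cm² = 2.340×10^-3 m².
From L = μ₀N²A/ℓ, N = √(Lℓ / (μ₀A)).
N = √[(3.620×10^-2)(0.584) / ((4π×10⁻⁷)×2.340×10^-3)] = √(7.189×10^6) ≈ 2681.3.

N ≈ 2680 turns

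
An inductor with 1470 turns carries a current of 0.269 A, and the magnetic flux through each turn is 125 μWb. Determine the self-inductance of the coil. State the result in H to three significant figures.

L ≈ 0.683 H

Self-inductance is defined by L = NΦ_B/I (flux linkage over current).
L = (1470)(1.250×10^-4 Wb)/(0.269 A) = 0.6831 H.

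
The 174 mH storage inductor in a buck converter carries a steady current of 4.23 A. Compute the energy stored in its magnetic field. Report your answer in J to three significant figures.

U ≈ 1.56 J

Stored magnetic energy: U = ½LI².
U = ½(0.174 H)(4.23 A)² = 1.557 J.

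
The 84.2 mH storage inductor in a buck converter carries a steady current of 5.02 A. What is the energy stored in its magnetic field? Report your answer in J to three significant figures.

U ≈ 1.06 J

Stored magnetic energy: U = ½LI².
U = ½(8.420×10^-2 H)(5.02 A)² = 1.061 J.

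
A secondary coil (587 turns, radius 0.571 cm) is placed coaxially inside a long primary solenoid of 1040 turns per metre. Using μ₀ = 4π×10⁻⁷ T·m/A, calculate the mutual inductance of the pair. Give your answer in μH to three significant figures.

M ≈ 78.6 μH

The outer solenoid produces a uniform field B₁ = μ₀n₁I₁ across the inner coil,
so the flux linkage is N₂Φ = N₂B₁A₂ = μ₀n₁N₂A₂·I₁, giving M = μ₀n₁N₂A₂.
A₂ = πr² = π(5.710×10^-3 m)² = 1.024×10^-4 m².
M = (4π×10⁻⁷)(1040)(587)(1.024×10^-4) = 7.858×10^-5 H.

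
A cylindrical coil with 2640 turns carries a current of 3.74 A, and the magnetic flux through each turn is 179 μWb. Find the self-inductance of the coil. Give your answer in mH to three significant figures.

L ≈ 126 mH

Self-inductance is defined by L = NΦ_B/I (flux linkage over current).
L = (2640)(1.790×10^-4 Wb)/(3.74 A) = 0.1264 H.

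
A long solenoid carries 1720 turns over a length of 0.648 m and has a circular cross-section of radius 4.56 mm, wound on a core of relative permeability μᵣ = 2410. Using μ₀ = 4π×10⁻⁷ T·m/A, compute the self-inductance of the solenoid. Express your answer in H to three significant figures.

L ≈ 0.903 H

A = πr² = π(4.560×10^-3 m)² = 6.533×10^-5 m².
For a long solenoid, L = μ₀μᵣN²A/ℓ.
L = (4π×10⁻⁷)(2410)(1720)²(6.533×10^-5)/(0.648 m) = 0.9032 H.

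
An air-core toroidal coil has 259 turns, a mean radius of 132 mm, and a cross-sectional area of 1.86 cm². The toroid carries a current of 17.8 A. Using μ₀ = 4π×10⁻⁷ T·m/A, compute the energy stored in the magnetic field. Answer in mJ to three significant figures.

L = μ₀N²A/(2πR) = (4π×10⁻⁷)(259)²(1.860×10^-4)/(2π×0.132) = 1.890×10^-5 H.
U = ½LI² = ½(1.890×10^-5)(17.8)² = 2.9949×10^-3 J.

U ≈ 2.99 mJ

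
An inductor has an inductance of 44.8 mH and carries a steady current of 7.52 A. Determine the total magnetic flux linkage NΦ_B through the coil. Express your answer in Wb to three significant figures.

NΦ_B ≈ 0.337 Wb

From L = NΦ_B/I, the flux linkage is NΦ_B = LI.
NΦ_B = (4.480×10^-2 H)(7.52 A) = 0.3369 Wb.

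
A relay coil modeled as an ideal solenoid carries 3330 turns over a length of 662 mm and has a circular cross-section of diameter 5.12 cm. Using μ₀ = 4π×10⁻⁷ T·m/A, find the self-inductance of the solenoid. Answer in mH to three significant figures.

A = π(d/2)² = π(2.560×10^-2 m)² = 2.059×10^-3 m².
For a long solenoid, L = μ₀N²A/ℓ.
L = (4π×10⁻⁷)(3330)²(2.059×10^-3)/(0.662 m) = 4.334×10^-2 H.

L ≈ 43.3 mH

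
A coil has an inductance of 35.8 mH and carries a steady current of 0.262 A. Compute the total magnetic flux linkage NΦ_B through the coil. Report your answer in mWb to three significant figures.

From L = NΦ_B/I, the flux linkage is NΦ_B = LI.
NΦ_B = (3.580×10^-2 H)(0.262 A) = 9.380×10^-3 Wb.

NΦ_B ≈ 9.38 mWb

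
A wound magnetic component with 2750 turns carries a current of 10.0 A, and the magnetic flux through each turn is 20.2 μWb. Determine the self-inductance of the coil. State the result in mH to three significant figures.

L ≈ 5.56 mH

Self-inductance is defined by L = NΦ_B/I (flux linkage over current).
L = (2750)(2.020×10^-5 Wb)/(10.0 A) = 5.555×10^-3 H.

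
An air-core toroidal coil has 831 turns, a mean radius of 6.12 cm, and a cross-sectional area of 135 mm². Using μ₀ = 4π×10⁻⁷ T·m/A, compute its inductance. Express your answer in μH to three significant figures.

L ≈ 305 μH

For a thin toroid, L = μ₀N²A/(2πR).
L = (4π×10⁻⁷)(831)²(1.350×10^-4) / (2π×6.120×10^-2 m) = 3.047×10^-4 H.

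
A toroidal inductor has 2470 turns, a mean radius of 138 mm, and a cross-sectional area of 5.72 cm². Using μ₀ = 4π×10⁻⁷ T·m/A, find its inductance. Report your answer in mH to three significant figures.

L ≈ 5.06 mH

For a thin toroid, L = μ₀N²A/(2πR).
L = (4π×10⁻⁷)(2470)²(5.720×10^-4) / (2π×0.138 m) = 5.058×10^-3 H.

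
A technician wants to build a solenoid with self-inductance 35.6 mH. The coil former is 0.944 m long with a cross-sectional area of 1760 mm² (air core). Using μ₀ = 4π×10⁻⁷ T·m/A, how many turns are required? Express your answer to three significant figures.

N ≈ 3900 turns

A = 1760 mm² = 1.760×10^-3 m².
From L = μ₀N²A/ℓ, N = √(Lℓ / (μ₀A)).
N = √[(3.560×10^-2)(0.944) / ((4π×10⁻⁷)×1.760×10^-3)] = √(1.519×10^7) ≈ 3898.1.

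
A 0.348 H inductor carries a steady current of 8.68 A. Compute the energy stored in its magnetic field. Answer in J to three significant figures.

Stored magnetic energy: U = ½LI².
U = ½(0.348 H)(8.68 A)² = 13.11 J.

U ≈ 13.1 J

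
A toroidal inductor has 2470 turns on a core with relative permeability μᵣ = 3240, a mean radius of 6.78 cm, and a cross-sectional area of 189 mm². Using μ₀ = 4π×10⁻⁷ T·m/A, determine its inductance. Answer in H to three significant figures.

For a thin toroid, L = μ₀μᵣN²A/(2πR).
L = (4π×10⁻⁷)(3240)(2470)²(1.890×10^-4) / (2π×6.780×10^-2 m) = 11.02 H.

L ≈ 11.0 H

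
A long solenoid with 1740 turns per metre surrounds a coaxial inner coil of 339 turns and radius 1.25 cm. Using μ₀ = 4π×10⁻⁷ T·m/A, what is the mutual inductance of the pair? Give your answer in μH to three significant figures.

M ≈ 364 μH

The outer solenoid produces a uniform field B₁ = μ₀n₁I₁ across the inner coil,
so the flux linkage is N₂Φ = N₂B₁A₂ = μ₀n₁N₂A₂·I₁, giving M = μ₀n₁N₂A₂.
A₂ = πr² = π(1.250×10^-2 m)² = 4.909×10^-4 m².
M = (4π×10⁻⁷)(1740)(339)(4.909×10^-4) = 3.639×10^-4 H.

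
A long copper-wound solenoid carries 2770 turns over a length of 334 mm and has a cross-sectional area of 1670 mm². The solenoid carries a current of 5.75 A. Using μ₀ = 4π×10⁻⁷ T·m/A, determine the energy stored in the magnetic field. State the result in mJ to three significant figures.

U ≈ 797 mJ

A = 1670 mm² = 1.670×10^-3 m².
L = μ₀N²A/ℓ = (4π×10⁻⁷)(2770)²(1.670×10^-3)/(0.334) = 4.821×10^-2 H.
U = ½LI² = ½(4.821×10^-2)(5.75)² = 0.797 J.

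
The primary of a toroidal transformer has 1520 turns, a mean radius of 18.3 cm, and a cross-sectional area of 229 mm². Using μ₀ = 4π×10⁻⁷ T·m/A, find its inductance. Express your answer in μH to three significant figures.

For a thin toroid, L = μ₀N²A/(2πR).
L = (4π×10⁻⁷)(1520)²(2.290×10^-4) / (2π×0.183 m) = 5.782×10^-4 H.

L ≈ 578 μH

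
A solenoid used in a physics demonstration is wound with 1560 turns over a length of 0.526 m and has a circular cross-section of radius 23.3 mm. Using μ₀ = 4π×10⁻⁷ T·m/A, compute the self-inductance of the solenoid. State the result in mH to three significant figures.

L ≈ 9.92 mH

A = πr² = π(2.330×10^-2 m)² = 1.706×10^-3 m².
For a long solenoid, L = μ₀N²A/ℓ.
L = (4π×10⁻⁷)(1560)²(1.706×10^-3)/(0.526 m) = 9.916×10^-3 H.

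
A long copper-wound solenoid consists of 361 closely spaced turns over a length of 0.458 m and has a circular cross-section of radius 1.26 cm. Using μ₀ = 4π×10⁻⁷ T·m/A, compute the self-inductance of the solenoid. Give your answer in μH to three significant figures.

A = πr² = π(1.260×10^-2 m)² = 4.988×10^-4 m².
For a long solenoid, L = μ₀N²A/ℓ.
L = (4π×10⁻⁷)(361)²(4.988×10^-4)/(0.458 m) = 1.783×10^-4 H.

L ≈ 178 μH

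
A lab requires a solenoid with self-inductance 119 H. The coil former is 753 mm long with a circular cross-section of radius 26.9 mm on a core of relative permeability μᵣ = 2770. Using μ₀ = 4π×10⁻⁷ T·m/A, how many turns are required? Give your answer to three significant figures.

A = πr² = π(2.690×10^-2 m)² = 2.273×10^-3 m².
From L = μ₀μᵣN²A/ℓ, N = √(Lℓ / (μ₀μᵣA)).
N = √[(119)(0.753) / ((4π×10⁻⁷)(2770)×2.273×10^-3)] = √(1.132×10^7) ≈ 3365.1.

N ≈ 3370 turns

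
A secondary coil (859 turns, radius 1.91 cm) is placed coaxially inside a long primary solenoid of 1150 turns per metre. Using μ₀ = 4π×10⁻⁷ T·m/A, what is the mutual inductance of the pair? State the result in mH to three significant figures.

The outer solenoid produces a uniform field B₁ = μ₀n₁I₁ across the inner coil,
so the flux linkage is N₂Φ = N₂B₁A₂ = μ₀n₁N₂A₂·I₁, giving M = μ₀n₁N₂A₂.
A₂ = πr² = π(1.910×10^-2 m)² = 1.146×10^-3 m².
M = (4π×10⁻⁷)(1150)(859)(1.146×10^-3) = 1.423×10^-3 H.

M ≈ 1.42 mH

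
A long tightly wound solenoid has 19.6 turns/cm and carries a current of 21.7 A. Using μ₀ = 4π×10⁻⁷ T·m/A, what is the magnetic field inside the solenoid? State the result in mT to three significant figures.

B ≈ 53.4 mT

Inside a long solenoid, B = μ₀nI.
B = (4π×10⁻⁷)(1.960×10^3 m⁻¹)(21.7 A) = 5.3447×10^-2 T.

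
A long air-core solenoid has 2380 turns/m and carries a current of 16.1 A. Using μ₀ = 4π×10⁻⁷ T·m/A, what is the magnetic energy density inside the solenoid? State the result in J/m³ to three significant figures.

u ≈ 923 J/m³

B = μ₀nI = (4π×10⁻⁷)(2.380×10^3)(16.1) = 4.815×10^-2 T.
u = B²/(2μ₀) = (4.815×10^-2)²/(2×4π×10⁻⁷) = 922.5 J/m³.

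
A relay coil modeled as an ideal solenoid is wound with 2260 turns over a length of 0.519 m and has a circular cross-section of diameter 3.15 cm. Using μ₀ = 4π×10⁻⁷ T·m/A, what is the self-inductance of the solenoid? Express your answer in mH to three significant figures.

A = π(d/2)² = π(1.575×10^-2 m)² = 7.793×10^-4 m².
For a long solenoid, L = μ₀N²A/ℓ.
L = (4π×10⁻⁷)(2260)²(7.793×10^-4)/(0.519 m) = 9.638×10^-3 H.

L ≈ 9.64 mH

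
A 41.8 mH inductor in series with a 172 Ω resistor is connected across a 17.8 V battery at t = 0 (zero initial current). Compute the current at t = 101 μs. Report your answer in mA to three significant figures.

τ = L/R = 4.180×10^-2/172 = 2.430×10^-4 s; final current I_∞ = ε/R = 17.8/172 = 0.10349 A.
I(t) = I_∞(1 − e^(−t/τ)) with t/τ = 0.416.
I = (0.10349)(1 − e^(−0.416)) = 3.519×10^-2 A.

I ≈ 35.2 mA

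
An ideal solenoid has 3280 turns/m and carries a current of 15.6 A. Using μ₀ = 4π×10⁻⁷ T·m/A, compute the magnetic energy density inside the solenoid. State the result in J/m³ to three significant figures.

u ≈ 1650 J/m³

B = μ₀nI = (4π×10⁻⁷)(3.280×10^3)(15.6) = 6.430×10^-2 T.
u = B²/(2μ₀) = (6.430×10^-2)²/(2×4π×10⁻⁷) = 1.645×10^3 J/m³.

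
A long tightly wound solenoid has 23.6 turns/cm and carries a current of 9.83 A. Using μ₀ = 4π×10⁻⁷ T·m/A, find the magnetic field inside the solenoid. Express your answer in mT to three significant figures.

B ≈ 29.2 mT

Inside a long solenoid, B = μ₀nI.
B = (4π×10⁻⁷)(2.360×10^3 m⁻¹)(9.83 A) = 2.915×10^-2 T.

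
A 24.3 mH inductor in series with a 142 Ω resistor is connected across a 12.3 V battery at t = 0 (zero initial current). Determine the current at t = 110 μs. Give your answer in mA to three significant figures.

τ = L/R = 2.430×10^-2/142 = 1.711×10^-4 s; final current I_∞ = ε/R = 12.3/142 = 8.662×10^-2 A.
I(t) = I_∞(1 − e^(−t/τ)) with t/τ = 0.643.
I = (8.662×10^-2)(1 − e^(−0.643)) = 4.107×10^-2 A.

I ≈ 41.1 mA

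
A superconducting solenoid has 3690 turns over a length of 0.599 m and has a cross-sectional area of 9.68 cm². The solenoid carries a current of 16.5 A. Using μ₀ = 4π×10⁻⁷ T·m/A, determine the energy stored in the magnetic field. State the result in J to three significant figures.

A = 9.68 cm² = 9.680×10^-4 m².
L = μ₀N²A/ℓ = (4π×10⁻⁷)(3690)²(9.680×10^-4)/(0.599) = 2.765×10^-2 H.
U = ½LI² = ½(2.765×10^-2)(16.5)² = 3.764 J.

U ≈ 3.76 J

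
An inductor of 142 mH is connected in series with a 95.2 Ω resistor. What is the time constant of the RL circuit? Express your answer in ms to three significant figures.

τ ≈ 1.49 ms

τ = L/R = (0.142 H)/(95.2 Ω) = 1.492×10^-3 s.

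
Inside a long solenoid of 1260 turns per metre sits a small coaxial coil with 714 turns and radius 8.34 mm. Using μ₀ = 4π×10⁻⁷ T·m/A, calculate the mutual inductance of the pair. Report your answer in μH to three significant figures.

M ≈ 247 μH

The outer solenoid produces a uniform field B₁ = μ₀n₁I₁ across the inner coil,
so the flux linkage is N₂Φ = N₂B₁A₂ = μ₀n₁N₂A₂·I₁, giving M = μ₀n₁N₂A₂.
A₂ = πr² = π(8.340×10^-3 m)² = 2.185×10^-4 m².
M = (4π×10⁻⁷)(1260)(714)(2.185×10^-4) = 2.470×10^-4 H.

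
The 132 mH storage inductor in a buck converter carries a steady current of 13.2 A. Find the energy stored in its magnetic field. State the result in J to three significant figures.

U ≈ 11.5 J

Stored magnetic energy: U = ½LI².
U = ½(0.132 H)(13.2 A)² = 11.5 J.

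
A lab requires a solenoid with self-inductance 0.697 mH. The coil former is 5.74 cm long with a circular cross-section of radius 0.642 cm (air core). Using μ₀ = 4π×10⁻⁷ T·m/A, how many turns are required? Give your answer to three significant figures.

A = πr² = π(6.420×10^-3 m)² = 1.2949×10^-4 m².
From L = μ₀N²A/ℓ, N = √(Lℓ / (μ₀A)).
N = √[(6.970×10^-4)(5.740×10^-2) / ((4π×10⁻⁷)×1.2949×10^-4)] = √(2.459×10^5) ≈ 495.9.

N ≈ 496 turns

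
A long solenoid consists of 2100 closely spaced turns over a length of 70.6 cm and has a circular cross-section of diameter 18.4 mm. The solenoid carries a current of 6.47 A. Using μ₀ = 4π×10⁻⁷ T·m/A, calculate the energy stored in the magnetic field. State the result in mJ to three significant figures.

U ≈ 43.7 mJ

A = π(d/2)² = π(9.200×10^-3 m)² = 2.659×10^-4 m².
L = μ₀N²A/ℓ = (4π×10⁻⁷)(2100)²(2.659×10^-4)/(0.706) = 2.087×10^-3 H.
U = ½LI² = ½(2.087×10^-3)(6.47)² = 4.369×10^-2 J.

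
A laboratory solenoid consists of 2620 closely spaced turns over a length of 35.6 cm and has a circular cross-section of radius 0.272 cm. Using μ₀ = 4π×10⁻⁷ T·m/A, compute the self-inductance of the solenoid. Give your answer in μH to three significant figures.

A = πr² = π(2.720×10^-3 m)² = 2.324×10^-5 m².
For a long solenoid, L = μ₀N²A/ℓ.
L = (4π×10⁻⁷)(2620)²(2.324×10^-5)/(0.356 m) = 5.632×10^-4 H.

L ≈ 563 μH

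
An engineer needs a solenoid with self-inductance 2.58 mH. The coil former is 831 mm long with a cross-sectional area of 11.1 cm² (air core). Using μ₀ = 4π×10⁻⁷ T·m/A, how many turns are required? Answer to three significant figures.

N ≈ 1240 turns

A = 11.1 cm² = 1.110×10^-3 m².
From L = μ₀N²A/ℓ, N = √(Lℓ / (μ₀A)).
N = √[(2.580×10^-3)(0.831) / ((4π×10⁻⁷)×1.110×10^-3)] = √(1.537×10^6) ≈ 1239.8.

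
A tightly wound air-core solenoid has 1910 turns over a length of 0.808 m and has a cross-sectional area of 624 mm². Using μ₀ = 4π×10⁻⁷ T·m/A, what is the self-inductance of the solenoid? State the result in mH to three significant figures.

L ≈ 3.54 mH

A = 624 mm² = 6.240×10^-4 m².
For a long solenoid, L = μ₀N²A/ℓ.
L = (4π×10⁻⁷)(1910)²(6.240×10^-4)/(0.808 m) = 3.540×10^-3 H.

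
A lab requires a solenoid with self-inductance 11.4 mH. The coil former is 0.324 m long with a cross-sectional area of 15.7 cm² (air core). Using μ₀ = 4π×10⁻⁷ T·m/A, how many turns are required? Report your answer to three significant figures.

A = 15.7 cm² = 1.570×10^-3 m².
From L = μ₀N²A/ℓ, N = √(Lℓ / (μ₀A)).
N = √[(1.140×10^-2)(0.324) / ((4π×10⁻⁷)×1.570×10^-3)] = √(1.872×10^6) ≈ 1368.3.

N ≈ 1370 turns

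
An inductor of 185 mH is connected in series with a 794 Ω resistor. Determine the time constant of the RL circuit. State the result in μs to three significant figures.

τ = L/R = (0.185 H)/(794 Ω) = 2.330×10^-4 s.

τ ≈ 233 μs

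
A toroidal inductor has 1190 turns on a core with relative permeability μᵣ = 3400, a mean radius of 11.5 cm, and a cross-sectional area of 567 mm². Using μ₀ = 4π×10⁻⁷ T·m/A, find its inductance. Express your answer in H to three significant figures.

For a thin toroid, L = μ₀μᵣN²A/(2πR).
L = (4π×10⁻⁷)(3400)(1190)²(5.670×10^-4) / (2π×0.115 m) = 4.748 H.

L ≈ 4.75 H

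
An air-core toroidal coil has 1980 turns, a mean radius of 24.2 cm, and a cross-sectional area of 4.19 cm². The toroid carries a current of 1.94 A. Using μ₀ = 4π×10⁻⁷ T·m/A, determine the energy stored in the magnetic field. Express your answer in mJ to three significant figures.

U ≈ 2.55 mJ

L = μ₀N²A/(2πR) = (4π×10⁻⁷)(1980)²(4.190×10^-4)/(2π×0.242) = 1.358×10^-3 H.
U = ½LI² = ½(1.358×10^-3)(1.94)² = 2.5547×10^-3 J.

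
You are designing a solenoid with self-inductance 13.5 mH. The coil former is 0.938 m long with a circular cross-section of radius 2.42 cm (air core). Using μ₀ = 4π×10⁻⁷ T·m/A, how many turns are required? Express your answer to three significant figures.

N ≈ 2340 turns

A = πr² = π(2.420×10^-2 m)² = 1.840×10^-3 m².
From L = μ₀N²A/ℓ, N = √(Lℓ / (μ₀A)).
N = √[(1.350×10^-2)(0.938) / ((4π×10⁻⁷)×1.840×10^-3)] = √(5.477×10^6) ≈ 2340.3.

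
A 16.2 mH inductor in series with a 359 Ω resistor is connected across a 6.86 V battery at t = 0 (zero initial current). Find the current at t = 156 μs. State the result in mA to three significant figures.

I ≈ 18.5 mA

τ = L/R = 1.620×10^-2/359 = 4.513×10^-5 s; final current I_∞ = ε/R = 6.86/359 = 1.911×10^-2 A.
I(t) = I_∞(1 − e^(−t/τ)) with t/τ = 3.457.
I = (1.911×10^-2)(1 − e^(−3.457)) = 1.851×10^-2 A.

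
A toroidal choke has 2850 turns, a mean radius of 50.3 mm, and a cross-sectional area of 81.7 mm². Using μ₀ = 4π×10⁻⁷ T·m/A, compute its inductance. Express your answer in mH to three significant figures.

For a thin toroid, L = μ₀N²A/(2πR).
L = (4π×10⁻⁷)(2850)²(8.170×10^-5) / (2π×5.030×10^-2 m) = 2.639×10^-3 H.

L ≈ 2.64 mH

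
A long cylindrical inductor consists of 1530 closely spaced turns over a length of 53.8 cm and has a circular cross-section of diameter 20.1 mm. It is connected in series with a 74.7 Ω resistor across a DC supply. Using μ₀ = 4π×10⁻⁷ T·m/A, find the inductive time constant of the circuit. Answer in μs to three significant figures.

τ ≈ 23.2 μs

A = π(d/2)² = π(1.005×10^-2 m)² = 3.173×10^-4 m².
L = μ₀N²A/ℓ = (4π×10⁻⁷)(1530)²(3.173×10^-4)/(0.538) = 1.73497×10^-3 H.
τ = L/R = (1.73497×10^-3)/(74.7) = 2.323×10^-5 s.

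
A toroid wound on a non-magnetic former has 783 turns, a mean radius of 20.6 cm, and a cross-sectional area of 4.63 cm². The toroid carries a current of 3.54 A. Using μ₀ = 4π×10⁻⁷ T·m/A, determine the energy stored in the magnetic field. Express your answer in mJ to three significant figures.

L = μ₀N²A/(2πR) = (4π×10⁻⁷)(783)²(4.630×10^-4)/(2π×0.206) = 2.756×10^-4 H.
U = ½LI² = ½(2.756×10^-4)(3.54)² = 1.727×10^-3 J.

U ≈ 1.73 mJ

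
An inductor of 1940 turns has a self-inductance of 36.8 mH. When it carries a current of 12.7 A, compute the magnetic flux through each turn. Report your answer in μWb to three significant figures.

From L = NΦ_B/I, the flux per turn is Φ_B = LI/N.
Φ_B = (3.680×10^-2 H)(12.7 A)/1940 = 2.409×10^-4 Wb.

Φ_B ≈ 241 μWb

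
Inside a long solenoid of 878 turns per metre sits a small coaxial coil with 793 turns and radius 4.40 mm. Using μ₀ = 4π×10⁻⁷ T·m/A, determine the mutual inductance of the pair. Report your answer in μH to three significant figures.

The outer solenoid produces a uniform field B₁ = μ₀n₁I₁ across the inner coil,
so the flux linkage is N₂Φ = N₂B₁A₂ = μ₀n₁N₂A₂·I₁, giving M = μ₀n₁N₂A₂.
A₂ = πr² = π(4.400×10^-3 m)² = 6.082×10^-5 m².
M = (4π×10⁻⁷)(878)(793)(6.082×10^-5) = 5.321×10^-5 H.

M ≈ 53.2 μH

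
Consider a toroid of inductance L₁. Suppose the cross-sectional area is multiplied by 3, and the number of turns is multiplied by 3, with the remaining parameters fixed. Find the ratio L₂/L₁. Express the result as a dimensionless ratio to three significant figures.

For a toroid, L ∝ μᵣN²A/R.
L₂/L₁ = (3) × (3)^2 = 27.0.

L₂/L₁ = 27.0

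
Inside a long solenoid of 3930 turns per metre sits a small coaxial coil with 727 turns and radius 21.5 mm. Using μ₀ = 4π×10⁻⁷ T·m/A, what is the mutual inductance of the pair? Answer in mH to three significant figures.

The outer solenoid produces a uniform field B₁ = μ₀n₁I₁ across the inner coil,
so the flux linkage is N₂Φ = N₂B₁A₂ = μ₀n₁N₂A₂·I₁, giving M = μ₀n₁N₂A₂.
A₂ = πr² = π(2.150×10^-2 m)² = 1.452×10^-3 m².
M = (4π×10⁻⁷)(3930)(727)(1.452×10^-3) = 5.214×10^-3 H.

M ≈ 5.21 mH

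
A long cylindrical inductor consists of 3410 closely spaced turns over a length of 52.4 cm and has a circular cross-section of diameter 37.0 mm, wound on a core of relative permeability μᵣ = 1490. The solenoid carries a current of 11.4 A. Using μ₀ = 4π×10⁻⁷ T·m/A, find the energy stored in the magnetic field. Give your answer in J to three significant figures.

U ≈ 2900 J

A = π(d/2)² = π(1.850×10^-2 m)² = 1.075×10^-3 m².
L = μ₀μᵣN²A/ℓ = (4π×10⁻⁷)(1490)(3410)²(1.075×10^-3)/(0.524) = 44.68 H.
U = ½LI² = ½(44.68)(11.4)² = 2.903×10^3 J.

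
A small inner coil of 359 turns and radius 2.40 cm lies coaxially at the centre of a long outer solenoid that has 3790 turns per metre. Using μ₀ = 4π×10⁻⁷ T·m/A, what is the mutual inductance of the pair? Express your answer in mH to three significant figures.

M ≈ 3.09 mH

The outer solenoid produces a uniform field B₁ = μ₀n₁I₁ across the inner coil,
so the flux linkage is N₂Φ = N₂B₁A₂ = μ₀n₁N₂A₂·I₁, giving M = μ₀n₁N₂A₂.
A₂ = πr² = π(2.400×10^-2 m)² = 1.810×10^-3 m².
M = (4π×10⁻⁷)(3790)(359)(1.810×10^-3) = 3.094×10^-3 H.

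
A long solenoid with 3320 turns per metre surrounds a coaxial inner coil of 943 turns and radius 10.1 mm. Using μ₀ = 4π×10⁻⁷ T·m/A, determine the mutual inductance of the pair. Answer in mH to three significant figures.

M ≈ 1.26 mH

The outer solenoid produces a uniform field B₁ = μ₀n₁I₁ across the inner coil,
so the flux linkage is N₂Φ = N₂B₁A₂ = μ₀n₁N₂A₂·I₁, giving M = μ₀n₁N₂A₂.
A₂ = πr² = π(1.010×10^-2 m)² = 3.2047×10^-4 m².
M = (4π×10⁻⁷)(3320)(943)(3.2047×10^-4) = 1.261×10^-3 H.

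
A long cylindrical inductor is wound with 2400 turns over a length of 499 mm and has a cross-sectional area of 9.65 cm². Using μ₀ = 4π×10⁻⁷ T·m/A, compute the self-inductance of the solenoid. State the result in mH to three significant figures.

A = 9.65 cm² = 9.650×10^-4 m².
For a long solenoid, L = μ₀N²A/ℓ.
L = (4π×10⁻⁷)(2400)²(9.650×10^-4)/(0.499 m) = 1.400×10^-2 H.

L ≈ 14.0 mH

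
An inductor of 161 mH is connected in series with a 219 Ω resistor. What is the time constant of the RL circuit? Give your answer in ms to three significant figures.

τ ≈ 0.735 ms

τ = L/R = (0.161 H)/(219 Ω) = 7.352×10^-4 s.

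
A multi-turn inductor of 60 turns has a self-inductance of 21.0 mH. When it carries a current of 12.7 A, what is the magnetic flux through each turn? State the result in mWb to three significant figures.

Φ_B ≈ 4.45 mWb

From L = NΦ_B/I, the flux per turn is Φ_B = LI/N.
Φ_B = (2.100×10^-2 H)(12.7 A)/60 = 4.445×10^-3 Wb.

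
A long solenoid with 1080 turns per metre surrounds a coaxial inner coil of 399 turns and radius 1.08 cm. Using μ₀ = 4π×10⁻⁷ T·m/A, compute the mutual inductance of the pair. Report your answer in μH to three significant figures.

M ≈ 198 μH

The outer solenoid produces a uniform field B₁ = μ₀n₁I₁ across the inner coil,
so the flux linkage is N₂Φ = N₂B₁A₂ = μ₀n₁N₂A₂·I₁, giving M = μ₀n₁N₂A₂.
A₂ = πr² = π(1.080×10^-2 m)² = 3.664×10^-4 m².
M = (4π×10⁻⁷)(1080)(399)(3.664×10^-4) = 1.984×10^-4 H.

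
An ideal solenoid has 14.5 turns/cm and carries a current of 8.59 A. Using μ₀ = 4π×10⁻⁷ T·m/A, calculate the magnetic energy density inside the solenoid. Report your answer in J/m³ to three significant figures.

u ≈ 97.5 J/m³

B = μ₀nI = (4π×10⁻⁷)(1.450×10^3)(8.59) = 1.565×10^-2 T.
u = B²/(2μ₀) = (1.565×10^-2)²/(2×4π×10⁻⁷) = 97.48 J/m³.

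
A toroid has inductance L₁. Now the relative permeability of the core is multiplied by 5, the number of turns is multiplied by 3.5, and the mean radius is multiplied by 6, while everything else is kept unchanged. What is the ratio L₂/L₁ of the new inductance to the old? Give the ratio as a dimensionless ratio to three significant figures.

L₂/L₁ = 10.2

For a toroid, L ∝ μᵣN²A/R.
L₂/L₁ = (5) × (3.5)^2 × (6)^-1 = 10.2.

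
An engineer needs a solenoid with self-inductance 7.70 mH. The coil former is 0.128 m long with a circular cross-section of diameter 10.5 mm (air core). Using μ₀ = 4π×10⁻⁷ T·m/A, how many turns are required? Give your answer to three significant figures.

N ≈ 3010 turns

A = π(d/2)² = π(5.250×10^-3 m)² = 8.659×10^-5 m².
From L = μ₀N²A/ℓ, N = √(Lℓ / (μ₀A)).
N = √[(7.700×10^-3)(0.128) / ((4π×10⁻⁷)×8.659×10^-5)] = √(9.058×10^6) ≈ 3009.6.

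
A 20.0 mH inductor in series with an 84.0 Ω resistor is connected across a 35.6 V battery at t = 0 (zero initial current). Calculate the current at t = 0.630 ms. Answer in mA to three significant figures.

I ≈ 394 mA

τ = L/R = 2.000×10^-2/84.0 = 2.381×10^-4 s; final current I_∞ = ε/R = 35.6/84.0 = 0.4238 A.
I(t) = I_∞(1 − e^(−t/τ)) with t/τ = 2.646.
I = (0.4238)(1 − e^(−2.646)) = 0.3937 A.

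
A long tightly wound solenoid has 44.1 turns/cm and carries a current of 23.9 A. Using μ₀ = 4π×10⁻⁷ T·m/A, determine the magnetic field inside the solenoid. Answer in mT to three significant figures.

Inside a long solenoid, B = μ₀nI.
B = (4π×10⁻⁷)(4.410×10^3 m⁻¹)(23.9 A) = 0.1324 T.

B ≈ 132 mT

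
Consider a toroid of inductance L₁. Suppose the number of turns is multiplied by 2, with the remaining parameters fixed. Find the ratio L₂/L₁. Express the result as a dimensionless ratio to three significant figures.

For a toroid, L ∝ μᵣN²A/R.
L₂/L₁ = (2)^2 = 4.00.

L₂/L₁ = 4.00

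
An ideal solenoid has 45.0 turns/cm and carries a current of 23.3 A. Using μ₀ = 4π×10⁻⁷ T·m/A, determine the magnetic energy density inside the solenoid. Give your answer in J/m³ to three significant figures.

u ≈ 6910 J/m³

B = μ₀nI = (4π×10⁻⁷)(4.500×10^3)(23.3) = 0.1318 T.
u = B²/(2μ₀) = (0.1318)²/(2×4π×10⁻⁷) = 6.907×10^3 J/m³.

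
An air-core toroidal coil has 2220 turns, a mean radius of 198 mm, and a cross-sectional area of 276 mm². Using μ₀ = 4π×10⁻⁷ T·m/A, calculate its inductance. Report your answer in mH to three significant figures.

L ≈ 1.37 mH

For a thin toroid, L = μ₀N²A/(2πR).
L = (4π×10⁻⁷)(2220)²(2.760×10^-4) / (2π×0.198 m) = 1.374×10^-3 H.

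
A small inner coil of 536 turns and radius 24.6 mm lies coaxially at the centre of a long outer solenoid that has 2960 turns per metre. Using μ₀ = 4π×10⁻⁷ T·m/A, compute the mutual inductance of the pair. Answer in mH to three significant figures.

The outer solenoid produces a uniform field B₁ = μ₀n₁I₁ across the inner coil,
so the flux linkage is N₂Φ = N₂B₁A₂ = μ₀n₁N₂A₂·I₁, giving M = μ₀n₁N₂A₂.
A₂ = πr² = π(2.460×10^-2 m)² = 1.901×10^-3 m².
M = (4π×10⁻⁷)(2960)(536)(1.901×10^-3) = 3.790×10^-3 H.

M ≈ 3.79 mH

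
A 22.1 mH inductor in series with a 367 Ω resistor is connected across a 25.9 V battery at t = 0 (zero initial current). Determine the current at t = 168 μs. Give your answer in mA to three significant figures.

I ≈ 66.2 mA

τ = L/R = 2.210×10^-2/367 = 6.022×10^-5 s; final current I_∞ = ε/R = 25.9/367 = 7.057×10^-2 A.
I(t) = I_∞(1 − e^(−t/τ)) with t/τ = 2.790.
I = (7.057×10^-2)(1 − e^(−2.790)) = 6.624×10^-2 A.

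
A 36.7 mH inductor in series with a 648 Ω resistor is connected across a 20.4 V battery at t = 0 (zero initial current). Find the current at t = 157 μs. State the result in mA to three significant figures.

I ≈ 29.5 mA

τ = L/R = 3.670×10^-2/648 = 5.664×10^-5 s; final current I_∞ = ε/R = 20.4/648 = 3.148×10^-2 A.
I(t) = I_∞(1 − e^(−t/τ)) with t/τ = 2.772.
I = (3.148×10^-2)(1 − e^(−2.772)) = 2.951×10^-2 A.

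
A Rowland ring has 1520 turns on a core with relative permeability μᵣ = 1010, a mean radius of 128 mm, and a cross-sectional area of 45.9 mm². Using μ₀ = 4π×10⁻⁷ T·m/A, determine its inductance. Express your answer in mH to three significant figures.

L ≈ 167 mH

For a thin toroid, L = μ₀μᵣN²A/(2πR).
L = (4π×10⁻⁷)(1010)(1520)²(4.590×10^-5) / (2π×0.128 m) = 0.1674 H.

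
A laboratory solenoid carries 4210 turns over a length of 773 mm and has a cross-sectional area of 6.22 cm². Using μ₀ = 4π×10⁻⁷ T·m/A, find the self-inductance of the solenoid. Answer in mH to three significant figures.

L ≈ 17.9 mH

A = 6.22 cm² = 6.220×10^-4 m².
For a long solenoid, L = μ₀N²A/ℓ.
L = (4π×10⁻⁷)(4210)²(6.220×10^-4)/(0.773 m) = 1.792×10^-2 H.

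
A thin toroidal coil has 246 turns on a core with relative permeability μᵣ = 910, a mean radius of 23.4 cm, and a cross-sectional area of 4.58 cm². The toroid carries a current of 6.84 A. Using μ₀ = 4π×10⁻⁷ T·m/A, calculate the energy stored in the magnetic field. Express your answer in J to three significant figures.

L = μ₀μᵣN²A/(2πR) = (4π×10⁻⁷)(910)(246)²(4.580×10^-4)/(2π×0.234) = 2.156×10^-2 H.
U = ½LI² = ½(2.156×10^-2)(6.84)² = 0.5043 J.

U ≈ 0.504 J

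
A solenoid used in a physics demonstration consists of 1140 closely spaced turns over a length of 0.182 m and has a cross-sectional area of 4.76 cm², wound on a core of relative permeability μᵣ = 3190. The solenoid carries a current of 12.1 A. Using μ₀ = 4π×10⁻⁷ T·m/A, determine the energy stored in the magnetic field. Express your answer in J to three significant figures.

U ≈ 997 J

A = 4.76 cm² = 4.760×10^-4 m².
L = μ₀μᵣN²A/ℓ = (4π×10⁻⁷)(3190)(1140)²(4.760×10^-4)/(0.182) = 13.63 H.
U = ½LI² = ½(13.63)(12.1)² = 997.4 J.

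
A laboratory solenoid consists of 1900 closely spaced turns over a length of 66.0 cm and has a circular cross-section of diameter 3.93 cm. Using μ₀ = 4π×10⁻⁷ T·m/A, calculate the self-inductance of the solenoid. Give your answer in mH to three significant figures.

A = π(d/2)² = π(1.965×10^-2 m)² = 1.213×10^-3 m².
For a long solenoid, L = μ₀N²A/ℓ.
L = (4π×10⁻⁷)(1900)²(1.213×10^-3)/(0.66 m) = 8.338×10^-3 H.

L ≈ 8.34 mH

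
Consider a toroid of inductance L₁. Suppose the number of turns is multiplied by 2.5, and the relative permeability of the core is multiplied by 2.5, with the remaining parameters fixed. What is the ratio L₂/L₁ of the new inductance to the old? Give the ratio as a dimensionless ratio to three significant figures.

L₂/L₁ = 15.6

For a toroid, L ∝ μᵣN²A/R.
L₂/L₁ = (2.5)^2 × (2.5) = 15.6.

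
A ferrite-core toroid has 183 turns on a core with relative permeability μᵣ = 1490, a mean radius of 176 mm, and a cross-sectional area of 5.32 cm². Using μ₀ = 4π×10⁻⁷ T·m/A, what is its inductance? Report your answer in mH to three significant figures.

L ≈ 30.2 mH

For a thin toroid, L = μ₀μᵣN²A/(2πR).
L = (4π×10⁻⁷)(1490)(183)²(5.320×10^-4) / (2π×0.176 m) = 3.017×10^-2 H.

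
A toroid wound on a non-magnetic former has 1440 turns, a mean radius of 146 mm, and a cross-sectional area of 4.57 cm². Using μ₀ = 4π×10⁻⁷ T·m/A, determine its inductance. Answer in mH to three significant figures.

For a thin toroid, L = μ₀N²A/(2πR).
L = (4π×10⁻⁷)(1440)²(4.570×10^-4) / (2π×0.146 m) = 1.298×10^-3 H.

L ≈ 1.30 mH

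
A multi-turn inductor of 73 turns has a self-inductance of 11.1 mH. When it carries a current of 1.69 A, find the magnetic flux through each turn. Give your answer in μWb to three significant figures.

From L = NΦ_B/I, the flux per turn is Φ_B = LI/N.
Φ_B = (1.110×10^-2 H)(1.69 A)/73 = 2.570×10^-4 Wb.

Φ_B ≈ 257 μWb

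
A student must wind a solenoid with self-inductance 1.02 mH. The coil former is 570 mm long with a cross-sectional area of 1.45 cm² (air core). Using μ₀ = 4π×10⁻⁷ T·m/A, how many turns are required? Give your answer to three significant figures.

A = 1.45 cm² = 1.450×10^-4 m².
From L = μ₀N²A/ℓ, N = √(Lℓ / (μ₀A)).
N = √[(1.020×10^-3)(0.57) / ((4π×10⁻⁷)×1.450×10^-4)] = √(3.191×10^6) ≈ 1786.3.

N ≈ 1790 turns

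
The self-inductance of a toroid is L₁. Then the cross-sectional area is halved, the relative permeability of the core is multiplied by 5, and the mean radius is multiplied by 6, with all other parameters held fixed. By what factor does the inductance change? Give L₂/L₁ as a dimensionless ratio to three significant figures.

L₂/L₁ = 0.417

For a toroid, L ∝ μᵣN²A/R.
L₂/L₁ = (0.5) × (5) × (6)^-1 = 0.417.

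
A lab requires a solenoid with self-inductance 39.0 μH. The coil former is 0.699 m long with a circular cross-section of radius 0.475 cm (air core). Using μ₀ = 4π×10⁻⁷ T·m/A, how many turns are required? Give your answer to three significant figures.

N ≈ 553 turns

A = πr² = π(4.750×10^-3 m)² = 7.088×10^-5 m².
From L = μ₀N²A/ℓ, N = √(Lℓ / (μ₀A)).
N = √[(3.900×10^-5)(0.699) / ((4π×10⁻⁷)×7.088×10^-5)] = √(3.061×10^5) ≈ 553.2.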